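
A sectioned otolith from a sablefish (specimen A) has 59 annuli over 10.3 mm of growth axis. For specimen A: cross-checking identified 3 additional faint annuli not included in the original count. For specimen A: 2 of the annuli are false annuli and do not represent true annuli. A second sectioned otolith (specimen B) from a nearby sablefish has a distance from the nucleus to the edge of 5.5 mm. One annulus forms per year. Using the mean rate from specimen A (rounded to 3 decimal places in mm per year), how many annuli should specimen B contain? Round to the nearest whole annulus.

Specimen A: adjusted count: 59 − 2 + 3 = 60 annuli.
A: Mean rate = 10.3 mm / 60 years ≈ 0.172 mm/year.
B spans 5.5 / 0.172 = 31.98 years ≈ 32 annuli.

32 annuli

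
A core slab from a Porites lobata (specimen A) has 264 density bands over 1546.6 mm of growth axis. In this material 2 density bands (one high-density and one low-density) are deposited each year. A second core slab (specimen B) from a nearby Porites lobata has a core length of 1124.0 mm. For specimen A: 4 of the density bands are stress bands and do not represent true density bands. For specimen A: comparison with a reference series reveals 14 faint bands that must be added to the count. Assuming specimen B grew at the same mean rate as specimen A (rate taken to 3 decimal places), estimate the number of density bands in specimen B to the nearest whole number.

Specimen A: true density band count = 264 − 4 + 14 = 274.
Specimen A: with 2 density bands per year, 274 / 2 = 137 years.
A: Extension rate ≈ 1546.6 / 137 = 11.289 mm/yr.
B spans 1124.0 / 11.289 = 99.57 years; at 2 density bands per year that is 99.57 × 2 ≈ 199 density bands.

199 density bands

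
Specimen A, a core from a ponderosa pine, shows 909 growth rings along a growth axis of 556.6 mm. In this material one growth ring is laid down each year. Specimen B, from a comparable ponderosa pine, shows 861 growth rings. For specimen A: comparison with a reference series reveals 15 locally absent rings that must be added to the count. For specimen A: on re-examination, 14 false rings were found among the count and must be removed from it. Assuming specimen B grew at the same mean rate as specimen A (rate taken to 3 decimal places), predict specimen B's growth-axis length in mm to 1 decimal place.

Specimen A: correcting the raw count gives 909 − 14 + 15 = 910 true growth rings.
A: Extension rate ≈ 556.6 / 910 = 0.612 mm per year.
B's length ≈ 0.612 × 861 = 526.9 mm.

526.9 mm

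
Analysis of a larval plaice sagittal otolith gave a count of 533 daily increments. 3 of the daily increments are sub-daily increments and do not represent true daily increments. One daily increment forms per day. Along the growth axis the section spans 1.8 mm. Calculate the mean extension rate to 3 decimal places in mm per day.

True daily increment count = 533 − 3 = 530.
1.8 mm over 530 days gives 1.8 / 530 ≈ 0.003 mm per day.

0.003 mm per day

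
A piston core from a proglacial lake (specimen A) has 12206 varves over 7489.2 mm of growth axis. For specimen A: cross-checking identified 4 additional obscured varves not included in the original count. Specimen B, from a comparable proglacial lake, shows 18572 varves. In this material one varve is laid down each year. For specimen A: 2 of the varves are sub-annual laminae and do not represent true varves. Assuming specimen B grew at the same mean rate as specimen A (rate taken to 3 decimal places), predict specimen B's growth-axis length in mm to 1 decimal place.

11384.6 mm

Specimen A: adjusted count: 12206 − 2 + 4 = 12208 varves.
A: Mean rate = 7489.2 mm / 12208 years ≈ 0.613 mm/year.
B's length ≈ 0.613 × 18572 = 11384.6 mm.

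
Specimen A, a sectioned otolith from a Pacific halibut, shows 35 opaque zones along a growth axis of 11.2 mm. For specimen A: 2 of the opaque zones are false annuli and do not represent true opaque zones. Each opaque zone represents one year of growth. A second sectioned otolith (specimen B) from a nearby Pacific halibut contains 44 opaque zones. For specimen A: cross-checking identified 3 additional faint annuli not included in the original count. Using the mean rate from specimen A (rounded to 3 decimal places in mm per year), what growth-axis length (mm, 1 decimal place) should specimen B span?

Specimen A: true opaque zone count = 35 − 2 + 3 = 36.
A: Extension rate ≈ 11.2 / 36 = 0.311 mm/yr.
For B, 0.311 mm/year × 44 years = 13.7 mm.

13.7 mm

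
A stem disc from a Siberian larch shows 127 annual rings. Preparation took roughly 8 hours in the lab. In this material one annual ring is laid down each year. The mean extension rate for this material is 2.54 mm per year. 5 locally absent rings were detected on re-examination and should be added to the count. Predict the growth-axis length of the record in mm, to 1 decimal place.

335.3 mm

After corrections the count is 127 + 5 = 132 annual rings.
132 years at 2.54 mm/year gives 2.54 × 132 = 335.3 mm.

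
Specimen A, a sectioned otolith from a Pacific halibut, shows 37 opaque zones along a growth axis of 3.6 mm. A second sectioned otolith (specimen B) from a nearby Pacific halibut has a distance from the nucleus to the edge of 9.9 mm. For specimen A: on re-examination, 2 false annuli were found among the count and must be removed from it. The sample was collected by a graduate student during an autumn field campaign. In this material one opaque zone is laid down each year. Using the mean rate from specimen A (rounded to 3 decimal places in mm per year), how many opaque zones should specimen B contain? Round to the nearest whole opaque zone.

Specimen A: correcting the raw count gives 37 − 2 = 35 true opaque zones.
A: Mean rate = 3.6 mm / 35 years ≈ 0.103 mm per year.
Specimen B: 9.9 mm / 0.103 mm per year = 96.12 years ≈ 96 opaque zones.

96 opaque zones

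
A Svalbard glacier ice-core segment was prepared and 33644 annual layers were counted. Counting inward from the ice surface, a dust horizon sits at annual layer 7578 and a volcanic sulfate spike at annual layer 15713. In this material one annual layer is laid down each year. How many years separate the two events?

The two markers are separated by 15713 − 7578 = 8135 annual layers.
One annual layer per year makes the interval 8135 years.

8135 years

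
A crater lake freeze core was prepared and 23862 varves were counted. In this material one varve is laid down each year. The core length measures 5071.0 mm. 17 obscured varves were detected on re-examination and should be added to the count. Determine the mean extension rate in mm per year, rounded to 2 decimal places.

True varve count = 23862 + 17 = 23879.
Mean rate = 5071.0 mm / 23879 years ≈ 0.21 mm per year.

0.21 mm per year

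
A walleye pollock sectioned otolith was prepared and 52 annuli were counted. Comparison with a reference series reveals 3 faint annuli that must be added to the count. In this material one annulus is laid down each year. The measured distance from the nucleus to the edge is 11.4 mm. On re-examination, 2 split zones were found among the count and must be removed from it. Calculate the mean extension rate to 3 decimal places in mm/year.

0.215 mm/year

After corrections the count is 52 − 2 + 3 = 53 annuli.
11.4 mm over 53 years gives 11.4 / 53 ≈ 0.215 mm/year.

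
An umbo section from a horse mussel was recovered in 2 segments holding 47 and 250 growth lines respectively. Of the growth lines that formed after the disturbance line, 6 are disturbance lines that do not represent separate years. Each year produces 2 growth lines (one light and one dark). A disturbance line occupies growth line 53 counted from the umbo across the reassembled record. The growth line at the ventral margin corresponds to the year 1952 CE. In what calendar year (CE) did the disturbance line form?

1833 CE

Total growth lines = 47 + 250 = 297.
The disturbance line sits at growth line 53 from the umbo, so 297 − 53 = 244 growth lines formed after it.
Removing the 6 false growth lines leaves 244 − 6 = 238 true growth lines beyond the disturbance line.
With 2 growth lines per year, 238 / 2 = 119 years.
Counting back 119 years from 1952 CE places the disturbance line in 1952 − 119 = 1833 CE.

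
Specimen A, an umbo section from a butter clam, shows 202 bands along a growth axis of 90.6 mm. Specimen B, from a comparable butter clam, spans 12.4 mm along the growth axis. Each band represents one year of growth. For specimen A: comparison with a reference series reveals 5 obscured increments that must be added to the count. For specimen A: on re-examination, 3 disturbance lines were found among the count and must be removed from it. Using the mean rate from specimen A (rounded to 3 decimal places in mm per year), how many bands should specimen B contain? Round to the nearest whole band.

28 bands

Specimen A: correcting the raw count gives 202 − 3 + 5 = 204 true bands.
A: Extension rate ≈ 90.6 / 204 = 0.444 mm per year.
B spans 12.4 / 0.444 = 27.93 years ≈ 28 bands.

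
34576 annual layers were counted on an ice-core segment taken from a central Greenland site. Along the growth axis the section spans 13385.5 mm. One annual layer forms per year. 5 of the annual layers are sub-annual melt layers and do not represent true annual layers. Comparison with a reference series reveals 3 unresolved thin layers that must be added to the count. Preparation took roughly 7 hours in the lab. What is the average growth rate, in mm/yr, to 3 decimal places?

0.387 mm/yr

Correcting the raw count gives 34576 − 5 + 3 = 34574 true annual layers.
Mean rate = 13385.5 mm / 34574 years ≈ 0.387 mm/yr.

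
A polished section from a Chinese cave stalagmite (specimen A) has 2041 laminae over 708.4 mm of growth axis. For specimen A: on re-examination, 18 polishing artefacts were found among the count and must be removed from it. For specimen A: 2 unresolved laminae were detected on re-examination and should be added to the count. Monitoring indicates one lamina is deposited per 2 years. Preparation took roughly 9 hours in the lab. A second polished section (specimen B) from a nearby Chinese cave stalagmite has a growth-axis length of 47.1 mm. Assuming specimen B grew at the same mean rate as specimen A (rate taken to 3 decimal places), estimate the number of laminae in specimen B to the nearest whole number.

135 laminae

Specimen A: after corrections the count is 2041 − 18 + 2 = 2025 laminae.
Specimen A: multiplying by 2 years per lamina: 2025 × 2 = 4050 years.
A: Extension rate ≈ 708.4 / 4050 = 0.175 mm per year.
B spans 47.1 / 0.175 = 269.14 years; at 2 years per lamina that is 269.14 / 2 ≈ 135 laminae.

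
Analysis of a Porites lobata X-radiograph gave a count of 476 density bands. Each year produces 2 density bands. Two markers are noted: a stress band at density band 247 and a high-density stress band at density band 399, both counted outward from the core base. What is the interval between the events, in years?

76 years

399 − 247 = 152 density bands lie between the two events.
Dividing by 2 density bands per year: 152 / 2 = 76 years.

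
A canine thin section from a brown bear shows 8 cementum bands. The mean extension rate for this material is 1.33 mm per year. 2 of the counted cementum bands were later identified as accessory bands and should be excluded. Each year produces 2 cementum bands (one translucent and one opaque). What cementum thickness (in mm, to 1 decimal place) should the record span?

After corrections the count is 8 − 2 = 6 cementum bands.
With 2 cementum bands per year, 6 / 2 = 3 years.
Length ≈ 1.33 × 3 = 4.0 mm.

4.0 mm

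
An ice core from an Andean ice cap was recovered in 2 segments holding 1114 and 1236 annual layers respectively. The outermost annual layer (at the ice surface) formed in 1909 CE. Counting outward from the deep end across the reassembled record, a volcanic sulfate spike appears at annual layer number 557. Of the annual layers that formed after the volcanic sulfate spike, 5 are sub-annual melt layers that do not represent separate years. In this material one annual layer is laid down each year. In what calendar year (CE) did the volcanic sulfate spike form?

121 CE

Total annual layers = 1114 + 1236 = 2350.
Between annual layer 557 and the ice surface there are 2350 − 557 = 1793 annual layers.
Removing the 5 false annual layers leaves 1793 − 5 = 1788 true annual layers beyond the volcanic sulfate spike.
The annual layer at the ice surface is 1909 CE, so the volcanic sulfate spike dates to 1909 − 1788 = 121 CE.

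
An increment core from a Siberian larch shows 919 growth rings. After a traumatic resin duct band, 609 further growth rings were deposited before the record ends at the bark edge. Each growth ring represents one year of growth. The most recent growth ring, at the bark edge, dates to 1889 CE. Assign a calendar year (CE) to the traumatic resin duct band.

1280 CE

609 growth rings post-date the traumatic resin duct band.
The growth ring at the bark edge is 1889 CE, so the traumatic resin duct band dates to 1889 − 609 = 1280 CE.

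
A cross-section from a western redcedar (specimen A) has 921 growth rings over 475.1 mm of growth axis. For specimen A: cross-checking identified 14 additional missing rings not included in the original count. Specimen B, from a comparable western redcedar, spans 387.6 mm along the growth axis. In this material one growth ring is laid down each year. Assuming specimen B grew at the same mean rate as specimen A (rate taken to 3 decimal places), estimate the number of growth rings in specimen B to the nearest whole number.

763 growth rings

Specimen A: true growth ring count = 921 + 14 = 935.
A: 475.1 mm over 935 years gives 475.1 / 935 ≈ 0.508 mm per year.
For B, 387.6 / 0.508 = 762.99 years ≈ 763 growth rings.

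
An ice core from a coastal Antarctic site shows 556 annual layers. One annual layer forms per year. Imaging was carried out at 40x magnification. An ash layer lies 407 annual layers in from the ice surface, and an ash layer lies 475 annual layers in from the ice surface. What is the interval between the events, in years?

Separation: 475 − 407 = 68 annual layers.
At one annual layer per year, 68 years elapsed between them.

68 years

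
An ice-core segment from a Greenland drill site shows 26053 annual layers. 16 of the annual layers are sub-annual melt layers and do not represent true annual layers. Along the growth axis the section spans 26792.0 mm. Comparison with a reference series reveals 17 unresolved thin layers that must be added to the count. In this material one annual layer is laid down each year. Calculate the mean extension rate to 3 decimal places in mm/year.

True annual layer count = 26053 − 16 + 17 = 26054.
Mean rate = 26792.0 mm / 26054 years ≈ 1.028 mm/year.

1.028 mm/year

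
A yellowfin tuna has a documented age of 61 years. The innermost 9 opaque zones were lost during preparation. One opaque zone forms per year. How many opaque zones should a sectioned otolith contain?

One opaque zone per year gives 61 opaque zones over 61 years.
61 − 9 missed = 52 opaque zones expected in the prepared section.

52 opaque zones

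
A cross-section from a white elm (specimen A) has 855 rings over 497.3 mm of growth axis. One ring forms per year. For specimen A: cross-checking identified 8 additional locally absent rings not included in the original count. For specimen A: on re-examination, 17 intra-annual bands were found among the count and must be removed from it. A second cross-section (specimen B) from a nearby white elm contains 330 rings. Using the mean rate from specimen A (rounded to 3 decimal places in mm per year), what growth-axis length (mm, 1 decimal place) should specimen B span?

Specimen A: after corrections the count is 855 − 17 + 8 = 846 rings.
A: Extension rate ≈ 497.3 / 846 = 0.588 mm/year.
For B, 0.588 mm/year × 330 years = 194.0 mm.

194.0 mm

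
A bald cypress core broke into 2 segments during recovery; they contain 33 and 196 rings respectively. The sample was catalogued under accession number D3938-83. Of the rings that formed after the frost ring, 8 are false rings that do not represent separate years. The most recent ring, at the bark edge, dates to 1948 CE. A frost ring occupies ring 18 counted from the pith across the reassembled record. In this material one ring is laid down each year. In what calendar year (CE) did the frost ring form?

Total rings = 33 + 196 = 229.
The frost ring sits at ring 18 from the pith, so 229 − 18 = 211 rings formed after it.
Excluding 8 false rings: 211 − 8 = 203.
The ring at the bark edge is 1948 CE, so the frost ring dates to 1948 − 203 = 1745 CE.

1745 CE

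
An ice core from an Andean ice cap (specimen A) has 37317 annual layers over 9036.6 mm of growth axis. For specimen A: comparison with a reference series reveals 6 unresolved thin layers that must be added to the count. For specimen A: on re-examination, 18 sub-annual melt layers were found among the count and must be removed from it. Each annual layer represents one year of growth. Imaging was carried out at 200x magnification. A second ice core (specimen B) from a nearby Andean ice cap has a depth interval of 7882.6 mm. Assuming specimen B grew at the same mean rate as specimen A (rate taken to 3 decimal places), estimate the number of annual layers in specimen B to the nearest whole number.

32573 annual layers

Specimen A: true annual layer count = 37317 − 18 + 6 = 37305.
A: 9036.6 mm over 37305 years gives 9036.6 / 37305 ≈ 0.242 mm/yr.
Specimen B: 7882.6 mm / 0.242 mm per year = 32572.73 years ≈ 32573 annual layers.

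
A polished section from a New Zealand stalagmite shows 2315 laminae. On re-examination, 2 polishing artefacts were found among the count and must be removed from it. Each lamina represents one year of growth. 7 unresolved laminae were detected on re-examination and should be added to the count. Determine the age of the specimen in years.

2320 yr

Correcting the raw count gives 2315 − 2 + 7 = 2320 true laminae.
One lamina per year makes the duration 2320 years.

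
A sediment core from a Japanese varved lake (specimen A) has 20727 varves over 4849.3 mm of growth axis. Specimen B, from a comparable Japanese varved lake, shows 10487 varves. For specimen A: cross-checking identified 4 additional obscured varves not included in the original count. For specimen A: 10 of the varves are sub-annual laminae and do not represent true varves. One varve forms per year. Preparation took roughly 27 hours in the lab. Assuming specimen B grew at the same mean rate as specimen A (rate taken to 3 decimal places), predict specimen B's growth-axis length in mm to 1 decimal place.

Specimen A: true varve count = 20727 − 10 + 4 = 20721.
A: Mean rate = 4849.3 mm / 20721 years ≈ 0.234 mm/year.
For B, 0.234 mm/year × 10487 years = 2454.0 mm.

2454.0 mm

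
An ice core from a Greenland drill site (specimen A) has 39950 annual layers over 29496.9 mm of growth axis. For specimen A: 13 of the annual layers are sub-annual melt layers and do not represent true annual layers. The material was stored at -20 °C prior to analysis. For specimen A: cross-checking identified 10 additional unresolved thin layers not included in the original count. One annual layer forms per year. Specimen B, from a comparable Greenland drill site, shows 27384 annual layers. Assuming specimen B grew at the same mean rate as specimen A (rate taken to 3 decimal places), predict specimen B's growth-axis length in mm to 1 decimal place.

Specimen A: true annual layer count = 39950 − 13 + 10 = 39947.
A: Extension rate ≈ 29496.9 / 39947 = 0.738 mm/yr.
Length of B = 0.738 × 27384 = 20209.4 mm.

20209.4 mm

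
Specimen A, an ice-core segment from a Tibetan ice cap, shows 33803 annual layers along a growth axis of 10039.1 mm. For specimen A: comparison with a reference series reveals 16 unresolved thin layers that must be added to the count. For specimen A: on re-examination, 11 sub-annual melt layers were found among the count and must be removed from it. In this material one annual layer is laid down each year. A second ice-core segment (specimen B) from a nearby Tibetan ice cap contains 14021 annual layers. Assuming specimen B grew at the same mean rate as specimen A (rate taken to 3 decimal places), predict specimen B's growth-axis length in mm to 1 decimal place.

Specimen A: after corrections the count is 33803 − 11 + 16 = 33808 annual layers.
A: 10039.1 mm over 33808 years gives 10039.1 / 33808 ≈ 0.297 mm/yr.
B's length ≈ 0.297 × 14021 = 4164.2 mm.

4164.2 mm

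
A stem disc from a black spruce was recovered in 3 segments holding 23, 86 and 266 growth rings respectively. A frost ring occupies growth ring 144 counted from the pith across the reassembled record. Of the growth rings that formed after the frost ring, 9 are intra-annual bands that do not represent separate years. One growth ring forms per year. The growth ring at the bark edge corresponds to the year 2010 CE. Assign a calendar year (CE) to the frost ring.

Total growth rings = 23 + 86 + 266 = 375.
The frost ring sits at growth ring 144 from the pith, so 375 − 144 = 231 growth rings formed after it.
Excluding 9 false growth rings: 231 − 9 = 222.
The growth ring at the bark edge is 2010 CE, so the frost ring dates to 2010 − 222 = 1788 CE.

1788 CE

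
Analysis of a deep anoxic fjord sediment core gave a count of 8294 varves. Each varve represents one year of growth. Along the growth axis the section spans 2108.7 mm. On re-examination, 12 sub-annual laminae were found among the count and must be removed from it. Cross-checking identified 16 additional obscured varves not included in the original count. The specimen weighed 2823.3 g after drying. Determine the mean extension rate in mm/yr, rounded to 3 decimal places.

0.254 mm/yr

True varve count = 8294 − 12 + 16 = 8298.
Mean rate = 2108.7 mm / 8298 years ≈ 0.254 mm/yr.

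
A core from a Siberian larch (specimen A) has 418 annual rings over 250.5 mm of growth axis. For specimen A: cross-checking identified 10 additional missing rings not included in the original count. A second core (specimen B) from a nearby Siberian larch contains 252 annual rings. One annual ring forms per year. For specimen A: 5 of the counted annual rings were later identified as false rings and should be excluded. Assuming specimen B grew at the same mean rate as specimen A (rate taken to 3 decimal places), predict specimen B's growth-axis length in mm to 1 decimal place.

Specimen A: adjusted count: 418 − 5 + 10 = 423 annual rings.
A: 250.5 mm over 423 years gives 250.5 / 423 ≈ 0.592 mm/yr.
For B, 0.592 mm/year × 252 years = 149.2 mm.

149.2 mm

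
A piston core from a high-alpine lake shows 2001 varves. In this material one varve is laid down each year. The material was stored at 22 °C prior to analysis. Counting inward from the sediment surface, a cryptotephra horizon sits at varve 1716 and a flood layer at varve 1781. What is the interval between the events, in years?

1781 − 1716 = 65 varves lie between the two events.
One varve per year makes the interval 65 years.

65 years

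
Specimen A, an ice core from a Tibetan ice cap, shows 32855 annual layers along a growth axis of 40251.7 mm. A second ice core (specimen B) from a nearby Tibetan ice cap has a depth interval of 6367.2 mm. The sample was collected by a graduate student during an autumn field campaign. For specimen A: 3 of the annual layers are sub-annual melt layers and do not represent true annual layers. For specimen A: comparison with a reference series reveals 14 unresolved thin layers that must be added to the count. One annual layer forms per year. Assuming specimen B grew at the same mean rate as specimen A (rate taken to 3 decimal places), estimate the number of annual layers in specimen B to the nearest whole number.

Specimen A: after corrections the count is 32855 − 3 + 14 = 32866 annual layers.
A: Mean rate = 40251.7 mm / 32866 years ≈ 1.225 mm/year.
Specimen B: 6367.2 mm / 1.225 mm per year = 5197.71 years ≈ 5198 annual layers.

5198 annual layers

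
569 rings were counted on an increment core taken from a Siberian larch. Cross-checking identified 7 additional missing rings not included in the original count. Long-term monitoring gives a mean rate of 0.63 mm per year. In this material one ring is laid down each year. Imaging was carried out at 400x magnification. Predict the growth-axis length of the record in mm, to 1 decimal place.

After corrections the count is 569 + 7 = 576 rings.
Length ≈ 0.63 × 576 = 362.9 mm.

362.9 mm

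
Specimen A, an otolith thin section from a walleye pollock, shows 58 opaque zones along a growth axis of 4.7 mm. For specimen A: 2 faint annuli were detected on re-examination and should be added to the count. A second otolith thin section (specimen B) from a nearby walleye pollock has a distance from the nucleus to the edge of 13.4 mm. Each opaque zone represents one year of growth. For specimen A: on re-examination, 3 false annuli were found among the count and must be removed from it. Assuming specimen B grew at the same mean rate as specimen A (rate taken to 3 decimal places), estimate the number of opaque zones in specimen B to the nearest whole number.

163 opaque zones

Specimen A: adjusted count: 58 − 3 + 2 = 57 opaque zones.
A: 4.7 mm over 57 years gives 4.7 / 57 ≈ 0.082 mm per year.
For B, 13.4 / 0.082 = 163.41 years ≈ 163 opaque zones.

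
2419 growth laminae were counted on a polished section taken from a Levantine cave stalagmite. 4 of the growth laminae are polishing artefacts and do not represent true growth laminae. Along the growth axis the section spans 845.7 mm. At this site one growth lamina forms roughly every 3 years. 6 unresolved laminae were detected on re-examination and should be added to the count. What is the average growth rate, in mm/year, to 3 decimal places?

Adjusted count: 2419 − 4 + 6 = 2421 growth laminae.
2421 growth laminae at 3 years each span 2421 × 3 = 7263 years.
Mean rate = 845.7 mm / 7263 years ≈ 0.116 mm/year.

0.116 mm/year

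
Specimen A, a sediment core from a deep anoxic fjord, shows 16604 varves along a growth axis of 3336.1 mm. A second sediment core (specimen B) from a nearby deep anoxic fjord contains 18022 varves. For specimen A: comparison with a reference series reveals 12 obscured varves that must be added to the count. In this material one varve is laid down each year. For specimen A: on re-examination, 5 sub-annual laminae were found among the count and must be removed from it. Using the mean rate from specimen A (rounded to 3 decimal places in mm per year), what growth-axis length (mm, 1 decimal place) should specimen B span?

Specimen A: correcting the raw count gives 16604 − 5 + 12 = 16611 true varves.
A: Mean rate = 3336.1 mm / 16611 years ≈ 0.201 mm per year.
B's length ≈ 0.201 × 18022 = 3622.4 mm.

3622.4 mm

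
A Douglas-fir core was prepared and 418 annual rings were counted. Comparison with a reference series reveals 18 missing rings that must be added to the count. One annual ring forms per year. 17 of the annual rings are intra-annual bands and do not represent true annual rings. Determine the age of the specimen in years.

Adjusted count: 418 − 17 + 18 = 419 annual rings.
One annual ring per year makes the duration 419 years.

419 yr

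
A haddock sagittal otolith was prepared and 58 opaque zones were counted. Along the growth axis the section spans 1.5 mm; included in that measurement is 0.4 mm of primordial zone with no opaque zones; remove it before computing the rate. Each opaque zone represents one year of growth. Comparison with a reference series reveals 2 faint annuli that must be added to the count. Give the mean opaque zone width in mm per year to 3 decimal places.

0.018 mm per year

After corrections the count is 58 + 2 = 60 opaque zones.
The growth record spans 1.5 − 0.4 = 1.1 mm.
Extension rate ≈ 1.1 / 60 = 0.018 mm per year.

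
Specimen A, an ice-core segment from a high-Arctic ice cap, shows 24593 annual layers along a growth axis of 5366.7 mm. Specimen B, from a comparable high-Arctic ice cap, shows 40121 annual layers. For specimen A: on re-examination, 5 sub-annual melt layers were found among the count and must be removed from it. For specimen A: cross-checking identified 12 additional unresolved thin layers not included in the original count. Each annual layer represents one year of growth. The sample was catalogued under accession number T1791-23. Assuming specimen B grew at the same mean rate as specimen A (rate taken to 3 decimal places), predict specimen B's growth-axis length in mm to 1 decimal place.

8746.4 mm

Specimen A: true annual layer count = 24593 − 5 + 12 = 24600.
A: Extension rate ≈ 5366.7 / 24600 = 0.218 mm/yr.
Length of B = 0.218 × 40121 = 8746.4 mm.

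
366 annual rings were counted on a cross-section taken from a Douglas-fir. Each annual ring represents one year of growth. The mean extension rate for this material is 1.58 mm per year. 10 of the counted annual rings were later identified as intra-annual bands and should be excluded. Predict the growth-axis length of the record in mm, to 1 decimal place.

562.5 mm

True annual ring count = 366 − 10 = 356.
Length ≈ 1.58 × 356 = 562.5 mm.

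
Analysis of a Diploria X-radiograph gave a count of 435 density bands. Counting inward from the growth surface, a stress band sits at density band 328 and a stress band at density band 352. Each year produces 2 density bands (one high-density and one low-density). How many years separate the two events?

The two markers are separated by 352 − 328 = 24 density bands.
With 2 density bands per year, 24 / 2 = 12 years.

12 years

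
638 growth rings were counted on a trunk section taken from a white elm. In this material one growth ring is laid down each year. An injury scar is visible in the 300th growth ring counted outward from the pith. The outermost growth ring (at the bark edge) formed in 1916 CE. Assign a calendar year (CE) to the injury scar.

1578 CE

638 − 300 = 338 growth rings lie beyond the injury scar toward the bark edge.
1916 − 338 = 1578 CE.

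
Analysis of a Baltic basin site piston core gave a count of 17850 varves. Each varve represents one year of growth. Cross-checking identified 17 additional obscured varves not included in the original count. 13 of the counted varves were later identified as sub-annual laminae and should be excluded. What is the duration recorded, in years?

Correcting the raw count gives 17850 − 13 + 17 = 17854 true varves.
With a one-to-one varve periodicity this is 17854 years.

17854 yr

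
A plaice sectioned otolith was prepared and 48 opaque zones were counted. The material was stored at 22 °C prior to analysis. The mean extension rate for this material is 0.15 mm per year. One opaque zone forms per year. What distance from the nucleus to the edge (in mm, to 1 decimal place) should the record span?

7.2 mm

48 years of growth are recorded.
Length ≈ 0.15 × 48 = 7.2 mm.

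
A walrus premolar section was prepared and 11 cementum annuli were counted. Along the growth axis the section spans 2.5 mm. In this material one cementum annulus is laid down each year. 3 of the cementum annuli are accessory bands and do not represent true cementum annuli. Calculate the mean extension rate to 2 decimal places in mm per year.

True cementum annulus count = 11 − 3 = 8.
2.5 mm over 8 years gives 2.5 / 8 ≈ 0.31 mm per year.

0.31 mm per year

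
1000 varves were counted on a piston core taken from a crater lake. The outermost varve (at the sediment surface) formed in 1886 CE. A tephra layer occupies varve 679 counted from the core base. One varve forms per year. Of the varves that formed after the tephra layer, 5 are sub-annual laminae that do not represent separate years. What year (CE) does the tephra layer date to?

Between varve 679 and the sediment surface there are 1000 − 679 = 321 varves.
Removing the 5 false varves leaves 321 − 5 = 316 true varves beyond the tephra layer.
The varve at the sediment surface is 1886 CE, so the tephra layer dates to 1886 − 316 = 1570 CE.

1570 CE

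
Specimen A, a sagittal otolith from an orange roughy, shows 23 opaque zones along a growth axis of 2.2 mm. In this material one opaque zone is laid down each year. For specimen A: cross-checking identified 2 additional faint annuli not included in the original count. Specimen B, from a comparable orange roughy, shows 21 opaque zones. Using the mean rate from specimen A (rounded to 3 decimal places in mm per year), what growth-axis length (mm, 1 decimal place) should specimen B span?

1.8 mm

Specimen A: correcting the raw count gives 23 + 2 = 25 true opaque zones.
A: 2.2 mm over 25 years gives 2.2 / 25 ≈ 0.088 mm/year.
For B, 0.088 mm/year × 21 years = 1.8 mm.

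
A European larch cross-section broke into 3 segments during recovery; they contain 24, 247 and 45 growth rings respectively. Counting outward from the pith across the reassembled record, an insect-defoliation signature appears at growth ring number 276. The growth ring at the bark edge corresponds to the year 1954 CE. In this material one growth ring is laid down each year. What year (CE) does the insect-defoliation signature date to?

Total growth rings = 24 + 247 + 45 = 316.
Between growth ring 276 and the bark edge there are 316 − 276 = 40 growth rings.
1954 − 40 = 1914 CE.

1914 CE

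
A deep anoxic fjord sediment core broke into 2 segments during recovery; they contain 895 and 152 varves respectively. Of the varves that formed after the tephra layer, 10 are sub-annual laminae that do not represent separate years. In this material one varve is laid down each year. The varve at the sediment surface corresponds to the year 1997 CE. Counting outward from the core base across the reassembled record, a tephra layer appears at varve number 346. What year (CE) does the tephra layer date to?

Total varves = 895 + 152 = 1047.
1047 − 346 = 701 varves lie beyond the tephra layer toward the sediment surface.
Removing the 10 false varves leaves 701 − 10 = 691 true varves beyond the tephra layer.
The varve at the sediment surface is 1997 CE, so the tephra layer dates to 1997 − 691 = 1306 CE.

1306 CE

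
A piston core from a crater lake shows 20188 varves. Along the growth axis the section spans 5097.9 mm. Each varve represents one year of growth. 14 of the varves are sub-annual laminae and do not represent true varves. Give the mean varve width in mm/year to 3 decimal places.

Adjusted count: 20188 − 14 = 20174 varves.
Extension rate ≈ 5097.9 / 20174 = 0.253 mm/year.

0.253 mm/year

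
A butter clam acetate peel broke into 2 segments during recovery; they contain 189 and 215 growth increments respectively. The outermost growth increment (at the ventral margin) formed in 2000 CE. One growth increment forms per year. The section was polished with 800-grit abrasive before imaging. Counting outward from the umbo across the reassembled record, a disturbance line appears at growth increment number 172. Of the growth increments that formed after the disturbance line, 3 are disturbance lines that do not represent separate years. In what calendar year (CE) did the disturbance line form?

Total growth increments = 189 + 215 = 404.
404 − 172 = 232 growth increments lie beyond the disturbance line toward the ventral margin.
Excluding 3 false growth increments: 232 − 3 = 229.
2000 − 229 = 1771 CE.

1771 CE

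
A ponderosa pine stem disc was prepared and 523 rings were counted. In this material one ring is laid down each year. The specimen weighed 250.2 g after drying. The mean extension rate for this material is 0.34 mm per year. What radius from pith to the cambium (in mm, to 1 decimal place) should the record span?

177.8 mm

The record spans 523 years at 0.34 mm per year.
523 years at 0.34 mm/year gives 0.34 × 523 = 177.8 mm.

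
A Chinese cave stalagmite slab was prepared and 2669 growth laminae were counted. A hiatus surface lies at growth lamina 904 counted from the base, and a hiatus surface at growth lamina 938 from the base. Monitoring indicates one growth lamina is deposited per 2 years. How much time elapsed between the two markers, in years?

Separation: 938 − 904 = 34 growth laminae.
34 growth laminae at 2 years each span 34 × 2 = 68 years.

68 yr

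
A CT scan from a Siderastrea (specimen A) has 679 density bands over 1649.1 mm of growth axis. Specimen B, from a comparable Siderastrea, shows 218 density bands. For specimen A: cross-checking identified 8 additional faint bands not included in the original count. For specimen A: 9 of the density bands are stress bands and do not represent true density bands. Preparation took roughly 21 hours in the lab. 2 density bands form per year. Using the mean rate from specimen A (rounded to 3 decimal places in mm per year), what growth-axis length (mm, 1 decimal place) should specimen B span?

530.3 mm

Specimen A: after corrections the count is 679 − 9 + 8 = 678 density bands.
Specimen A: with 2 density bands per year, 678 / 2 = 339 years.
A: 1649.1 mm over 339 years gives 1649.1 / 339 ≈ 4.865 mm/yr.
Specimen B: with 2 density bands per year, 218 / 2 = 109 years. For B, 4.865 mm/year × 109 years = 530.3 mm.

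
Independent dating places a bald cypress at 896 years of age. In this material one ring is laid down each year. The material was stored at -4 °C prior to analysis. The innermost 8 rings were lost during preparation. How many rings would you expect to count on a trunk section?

At one ring per year, 896 years correspond to 896 rings.
Less the 8 uncaptured rings: 896 − 8 = 888.

888 rings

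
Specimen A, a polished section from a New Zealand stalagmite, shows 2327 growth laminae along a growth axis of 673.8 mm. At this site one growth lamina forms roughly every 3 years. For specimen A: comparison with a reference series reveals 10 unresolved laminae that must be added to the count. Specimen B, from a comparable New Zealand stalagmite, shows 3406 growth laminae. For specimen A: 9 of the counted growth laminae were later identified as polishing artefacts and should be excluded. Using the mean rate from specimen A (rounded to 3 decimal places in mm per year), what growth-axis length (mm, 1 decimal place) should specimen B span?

980.9 mm

Specimen A: adjusted count: 2327 − 9 + 10 = 2328 growth laminae.
Specimen A: 2328 growth laminae at 3 years each span 2328 × 3 = 6984 years.
A: 673.8 mm over 6984 years gives 673.8 / 6984 ≈ 0.096 mm per year.
Specimen B: at 3 years per growth lamina, 3406 × 3 = 10218 years. B's length ≈ 0.096 × 10218 = 980.9 mm.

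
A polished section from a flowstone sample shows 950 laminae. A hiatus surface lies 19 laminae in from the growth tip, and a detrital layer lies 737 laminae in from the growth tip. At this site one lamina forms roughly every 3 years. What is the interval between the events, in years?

2154 years

Separation: 737 − 19 = 718 laminae.
718 laminae at 3 years each span 718 × 3 = 2154 years.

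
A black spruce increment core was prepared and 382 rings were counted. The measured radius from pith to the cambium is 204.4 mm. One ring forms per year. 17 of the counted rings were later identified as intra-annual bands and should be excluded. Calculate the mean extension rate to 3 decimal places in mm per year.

Adjusted count: 382 − 17 = 365 rings.
Extension rate ≈ 204.4 / 365 = 0.560 mm per year.

0.560 mm per year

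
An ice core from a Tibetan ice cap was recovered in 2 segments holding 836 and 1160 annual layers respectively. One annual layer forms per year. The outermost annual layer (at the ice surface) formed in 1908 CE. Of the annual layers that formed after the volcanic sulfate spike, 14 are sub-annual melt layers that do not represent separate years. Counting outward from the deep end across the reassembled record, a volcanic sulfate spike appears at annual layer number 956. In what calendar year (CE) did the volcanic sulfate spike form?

882 CE

Total annual layers = 836 + 1160 = 1996.
1996 − 956 = 1040 annual layers lie beyond the volcanic sulfate spike toward the ice surface.
1040 − 14 false = 1026 true annual layers after the volcanic sulfate spike.
1908 − 1026 = 882 CE.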